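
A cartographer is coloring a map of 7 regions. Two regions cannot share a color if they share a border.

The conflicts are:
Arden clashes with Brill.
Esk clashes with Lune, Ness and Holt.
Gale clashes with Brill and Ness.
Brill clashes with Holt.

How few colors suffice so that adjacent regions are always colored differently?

The cycle Brill-Gale-Ness-Esk-Holt-Brill has odd length 5, so it cannot be 2-colored; at least 3 colors are needed.
3 colors suffice: Arden=2, Esk=1, Gale=3, Lune=2, Brill=1, Ness=2, Holt=2. Each listed conflict is separated.

3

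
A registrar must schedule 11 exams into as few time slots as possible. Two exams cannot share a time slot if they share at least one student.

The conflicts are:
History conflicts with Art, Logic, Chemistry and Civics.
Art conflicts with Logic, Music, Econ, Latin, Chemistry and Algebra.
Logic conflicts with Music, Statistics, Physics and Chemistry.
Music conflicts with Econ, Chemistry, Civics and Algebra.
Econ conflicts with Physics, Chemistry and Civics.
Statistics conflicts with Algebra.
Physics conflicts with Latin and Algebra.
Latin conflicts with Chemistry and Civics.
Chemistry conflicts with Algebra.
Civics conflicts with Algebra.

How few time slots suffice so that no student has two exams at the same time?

Art, Music, Chemistry, Algebra pairwise conflict, so at least 4 time slots are needed.
4 time slots suffice: time slot 1 → {Art, Statistics, Physics, Civics}; time slot 2 → {Chemistry}; time slot 3 → {Logic, Econ, Latin, Algebra}; time slot 4 → {History, Music}. No two conflicting exams share a time slot.

4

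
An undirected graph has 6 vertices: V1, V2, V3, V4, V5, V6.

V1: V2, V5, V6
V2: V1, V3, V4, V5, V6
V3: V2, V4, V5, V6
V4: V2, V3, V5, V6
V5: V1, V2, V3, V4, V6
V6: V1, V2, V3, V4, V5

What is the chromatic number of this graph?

5

V2, V3, V4, V5, V6 are pairwise adjacent (a clique of size 5), so at least 5 colors are needed.
5 colors suffice: color R → {V6}; color B → {V5}; color G → {V2}; color Y → {V1, V3}; color P → {V4}. Each edge has distinct colors on its endpoints.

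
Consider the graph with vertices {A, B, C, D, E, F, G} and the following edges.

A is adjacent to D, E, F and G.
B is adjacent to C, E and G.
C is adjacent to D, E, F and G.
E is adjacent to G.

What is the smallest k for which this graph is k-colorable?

4

B, C, E, G are pairwise adjacent (a clique of size 4), so at least 4 colors are needed.
4 colors suffice: A=1, B=4, C=1, D=2, E=3, F=2, G=2. No two adjacent vertices share a color.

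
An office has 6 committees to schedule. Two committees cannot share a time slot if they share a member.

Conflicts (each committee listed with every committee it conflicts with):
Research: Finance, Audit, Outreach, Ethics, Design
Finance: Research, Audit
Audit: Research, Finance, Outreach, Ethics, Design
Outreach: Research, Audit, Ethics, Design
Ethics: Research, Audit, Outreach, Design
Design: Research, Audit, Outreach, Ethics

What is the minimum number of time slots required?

Research, Audit, Outreach, Ethics, Design are mutually in conflict, so at least 5 time slots are needed.
5 time slots suffice: time slot 1 → {Research}; time slot 2 → {Audit}; time slot 3 → {Finance, Outreach}; time slot 4 → {Design}; time slot 5 → {Ethics}. Each listed conflict is separated.

5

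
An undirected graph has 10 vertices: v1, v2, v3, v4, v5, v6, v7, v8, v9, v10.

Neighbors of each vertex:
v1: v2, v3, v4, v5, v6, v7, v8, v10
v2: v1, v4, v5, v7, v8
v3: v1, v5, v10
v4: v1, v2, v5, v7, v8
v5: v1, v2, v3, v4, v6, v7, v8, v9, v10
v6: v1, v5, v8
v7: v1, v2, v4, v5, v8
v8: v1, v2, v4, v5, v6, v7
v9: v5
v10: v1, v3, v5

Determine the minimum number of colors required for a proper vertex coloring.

v1, v2, v4, v5, v7, v8 form a clique, so at least 6 colors are needed.
One proper 6-coloring: v1=2, v2=5, v3=4, v4=6, v5=1, v6=4, v7=4, v8=3, v9=2, v10=3. Each edge has distinct colors on its endpoints.

6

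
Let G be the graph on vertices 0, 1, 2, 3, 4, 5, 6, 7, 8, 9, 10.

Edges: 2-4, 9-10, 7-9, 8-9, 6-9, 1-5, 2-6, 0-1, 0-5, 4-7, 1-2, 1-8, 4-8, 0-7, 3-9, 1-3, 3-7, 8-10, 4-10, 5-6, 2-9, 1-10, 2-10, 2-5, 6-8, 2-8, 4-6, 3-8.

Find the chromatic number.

2, 4, 8, 10 form a clique, so at least 4 colors are needed.
One proper 4-coloring: 0=blue, 1=green, 2=blue, 3=blue, 4=green, 5=red, 6=yellow, 7=red, 8=red, 9=green, 10=yellow. Each edge has distinct colors on its endpoints.

4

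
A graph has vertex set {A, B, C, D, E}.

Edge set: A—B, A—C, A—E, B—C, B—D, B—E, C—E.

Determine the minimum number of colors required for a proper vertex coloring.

A, B, C, E form a clique, so at least 4 colors are needed.
4 colors suffice: color 1 → {B}; color 2 → {C, D}; color 3 → {E}; color 4 → {A}. Each edge has distinct colors on its endpoints.

4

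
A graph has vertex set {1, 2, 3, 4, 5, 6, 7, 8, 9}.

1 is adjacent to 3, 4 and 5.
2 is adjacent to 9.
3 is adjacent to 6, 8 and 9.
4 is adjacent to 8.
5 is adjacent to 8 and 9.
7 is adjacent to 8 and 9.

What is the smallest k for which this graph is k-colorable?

2

4 and 8 are adjacent, so at least 2 colors are needed.
2 colors suffice: color a → {2, 3, 4, 5, 7}; color b → {1, 6, 8, 9}. Every edge joins two different colors.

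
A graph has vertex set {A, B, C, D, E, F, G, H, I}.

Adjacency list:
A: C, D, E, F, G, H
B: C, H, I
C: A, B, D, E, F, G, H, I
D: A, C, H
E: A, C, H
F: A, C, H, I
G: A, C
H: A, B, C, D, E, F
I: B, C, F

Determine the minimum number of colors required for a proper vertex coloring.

4

A, C, E, H are pairwise adjacent (a clique of size 4), so at least 4 colors are needed.
4 colors suffice: color 1 → {C}; color 2 → {A, I}; color 3 → {G, H}; color 4 → {B, D, E, F}. No two adjacent vertices share a color.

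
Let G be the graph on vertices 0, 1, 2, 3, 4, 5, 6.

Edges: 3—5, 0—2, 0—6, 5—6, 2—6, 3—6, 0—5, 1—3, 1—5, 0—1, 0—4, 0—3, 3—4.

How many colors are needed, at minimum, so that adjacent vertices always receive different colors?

0, 1, 3, 5 are mutually adjacent (a clique of size 4), so at least 4 colors are needed.
A valid assignment using 4 colors: 0=red, 1=yellow, 2=blue, 3=blue, 4=green, 5=green, 6=yellow. Each edge has distinct colors on its endpoints.

4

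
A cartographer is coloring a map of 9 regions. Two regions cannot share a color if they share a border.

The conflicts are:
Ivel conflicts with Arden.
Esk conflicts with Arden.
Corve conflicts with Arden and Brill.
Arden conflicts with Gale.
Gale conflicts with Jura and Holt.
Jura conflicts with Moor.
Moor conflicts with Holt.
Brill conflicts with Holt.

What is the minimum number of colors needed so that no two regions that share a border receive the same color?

The cycle Gale-Holt-Brill-Corve-Arden-Gale has odd length 5, so it cannot be 2-colored; at least 3 colors are needed.
3 colors suffice: Ivel=2, Esk=2, Corve=3, Arden=1, Gale=2, Jura=1, Moor=2, Brill=2, Holt=1. Each listed conflict is separated.

3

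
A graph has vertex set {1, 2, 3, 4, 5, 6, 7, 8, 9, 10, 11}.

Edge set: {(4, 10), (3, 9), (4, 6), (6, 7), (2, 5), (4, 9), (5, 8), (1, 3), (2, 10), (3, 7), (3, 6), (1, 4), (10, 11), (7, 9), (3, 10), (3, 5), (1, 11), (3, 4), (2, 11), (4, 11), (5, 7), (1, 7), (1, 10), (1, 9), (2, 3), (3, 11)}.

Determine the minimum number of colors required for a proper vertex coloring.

5

1, 3, 4, 10, 11 are pairwise adjacent (a clique of size 5), so at least 5 colors are needed.
5 colors suffice: 1=blue, 2=blue, 3=red, 4=green, 5=yellow, 6=blue, 7=green, 8=red, 9=yellow, 10=yellow, 11=purple. No two adjacent vertices share a color.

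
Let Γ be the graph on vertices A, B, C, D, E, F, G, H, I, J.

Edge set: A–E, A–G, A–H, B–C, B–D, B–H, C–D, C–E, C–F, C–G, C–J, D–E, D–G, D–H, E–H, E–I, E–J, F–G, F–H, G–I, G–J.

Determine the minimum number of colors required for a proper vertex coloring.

3

C, E, J form a triangle, so at least 3 colors are needed.
3 colors suffice: color red → {B, E, G}; color blue → {C, H, I}; color green → {A, D, F, J}. No two adjacent vertices share a color.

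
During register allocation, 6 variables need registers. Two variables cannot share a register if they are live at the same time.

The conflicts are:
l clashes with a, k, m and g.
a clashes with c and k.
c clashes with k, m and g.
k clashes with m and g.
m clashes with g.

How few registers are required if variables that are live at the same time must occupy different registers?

4

c, k, m, g pairwise conflict, so at least 4 registers are needed.
4 registers suffice: register 1 → {k}; register 2 → {l, c}; register 3 → {a, m}; register 4 → {g}. No two conflicting variables share a register.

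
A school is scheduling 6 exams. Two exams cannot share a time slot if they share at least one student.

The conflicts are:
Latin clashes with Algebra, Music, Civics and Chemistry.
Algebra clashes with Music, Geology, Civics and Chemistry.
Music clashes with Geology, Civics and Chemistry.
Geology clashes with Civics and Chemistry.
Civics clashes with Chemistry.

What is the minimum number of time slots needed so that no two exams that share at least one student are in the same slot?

5

Algebra, Music, Geology, Civics, Chemistry pairwise conflict, so at least 5 time slots are needed.
5 time slots suffice: time slot 1 → {Civics}; time slot 2 → {Chemistry}; time slot 3 → {Algebra}; time slot 4 → {Music}; time slot 5 → {Latin, Geology}. Every pair that conflicts lands in different time slots.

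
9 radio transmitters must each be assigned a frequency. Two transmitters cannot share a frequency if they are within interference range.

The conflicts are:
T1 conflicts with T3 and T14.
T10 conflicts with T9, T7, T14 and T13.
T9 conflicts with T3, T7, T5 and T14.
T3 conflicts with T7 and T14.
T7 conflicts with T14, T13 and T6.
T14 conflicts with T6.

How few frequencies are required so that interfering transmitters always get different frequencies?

T9, T3, T7, T14 pairwise conflict, so at least 4 frequencies are needed.
A valid assignment using 4 frequencies: T1=1, T10=4, T9=3, T3=4, T7=1, T5=1, T14=2, T13=2, T6=3. Every pair that conflicts lands in different frequencies.

4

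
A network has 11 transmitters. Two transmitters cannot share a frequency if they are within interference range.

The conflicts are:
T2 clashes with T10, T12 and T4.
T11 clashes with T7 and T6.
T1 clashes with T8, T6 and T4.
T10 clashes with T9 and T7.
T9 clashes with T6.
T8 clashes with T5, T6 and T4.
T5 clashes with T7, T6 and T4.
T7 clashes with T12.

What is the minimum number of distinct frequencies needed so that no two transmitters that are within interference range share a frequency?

3

T1, T8, T6 pairwise conflict, so at least 3 frequencies are needed.
3 frequencies suffice: T2=3, T11=2, T1=3, T10=2, T9=3, T8=2, T5=3, T7=1, T6=1, T12=2, T4=1. No two conflicting transmitters share a frequency.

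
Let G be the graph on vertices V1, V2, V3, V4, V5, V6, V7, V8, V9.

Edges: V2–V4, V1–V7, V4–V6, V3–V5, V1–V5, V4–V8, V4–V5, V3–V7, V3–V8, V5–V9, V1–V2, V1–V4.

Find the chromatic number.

V1, V4, V5 are mutually adjacent, so at least 3 colors are needed.
3 colors suffice: color 1 → {V3, V4, V9}; color 2 → {V1, V6, V8}; color 3 → {V2, V5, V7}. No two adjacent vertices share a color.

3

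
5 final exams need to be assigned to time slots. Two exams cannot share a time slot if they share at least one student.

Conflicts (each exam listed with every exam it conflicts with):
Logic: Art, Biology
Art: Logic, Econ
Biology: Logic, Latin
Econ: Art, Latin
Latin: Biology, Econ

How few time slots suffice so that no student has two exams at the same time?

The cycle Econ-Art-Logic-Biology-Latin-Econ has odd length 5, so it cannot be 2-colored; at least 3 time slots are needed.
3 time slots suffice: time slot 1 → {Logic, Latin}; time slot 2 → {Art, Biology}; time slot 3 → {Econ}. Each listed conflict is separated.

3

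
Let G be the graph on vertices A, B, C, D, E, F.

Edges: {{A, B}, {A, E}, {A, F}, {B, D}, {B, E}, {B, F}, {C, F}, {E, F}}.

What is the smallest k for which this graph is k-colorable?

4

A, B, E, F form a clique, so at least 4 colors are needed.
A valid assignment using 4 colors: A=4, B=1, C=1, D=2, E=3, F=2. Each edge has distinct colors on its endpoints.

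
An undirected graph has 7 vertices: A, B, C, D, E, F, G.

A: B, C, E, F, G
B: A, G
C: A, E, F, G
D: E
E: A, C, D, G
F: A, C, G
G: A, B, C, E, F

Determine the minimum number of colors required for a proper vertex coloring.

4

A, C, E, G form a clique, so at least 4 colors are needed.
One proper 4-coloring: A=1, B=3, C=3, D=1, E=4, F=4, G=2. Each edge has distinct colors on its endpoints.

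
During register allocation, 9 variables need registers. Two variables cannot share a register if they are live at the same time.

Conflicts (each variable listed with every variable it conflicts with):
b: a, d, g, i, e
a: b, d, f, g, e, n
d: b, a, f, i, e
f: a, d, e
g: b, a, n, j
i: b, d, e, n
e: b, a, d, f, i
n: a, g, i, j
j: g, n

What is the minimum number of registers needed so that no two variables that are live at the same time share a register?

b, d, i, e all conflict with each other, so at least 4 registers are needed.
4 registers suffice: register 1 → {a, i, j}; register 2 → {d, g}; register 3 → {e, n}; register 4 → {b, f}. No two conflicting variables share a register.

4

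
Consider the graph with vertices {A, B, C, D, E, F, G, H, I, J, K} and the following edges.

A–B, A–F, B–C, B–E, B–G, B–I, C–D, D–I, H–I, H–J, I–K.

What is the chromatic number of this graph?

A and F are adjacent, so at least 2 colors are needed.
A valid assignment using 2 colors: A=2, B=1, C=2, D=1, E=2, F=1, G=2, H=1, I=2, J=2, K=1. Every edge joins two different colors.

2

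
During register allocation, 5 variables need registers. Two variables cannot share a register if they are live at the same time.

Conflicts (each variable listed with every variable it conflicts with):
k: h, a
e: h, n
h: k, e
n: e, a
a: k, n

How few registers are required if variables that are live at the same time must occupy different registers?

The cycle k-a-n-e-h-k has odd length 5, so it cannot be 2-colored; at least 3 registers are needed.
3 registers suffice: register 1 → {h, n}; register 2 → {e, a}; register 3 → {k}. No two conflicting variables share a register.

3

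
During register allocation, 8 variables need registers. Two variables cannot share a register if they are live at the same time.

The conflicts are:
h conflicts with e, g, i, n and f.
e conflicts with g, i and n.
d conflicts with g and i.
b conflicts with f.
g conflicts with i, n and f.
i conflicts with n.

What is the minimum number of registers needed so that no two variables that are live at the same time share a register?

5

h, e, g, i, n pairwise conflict, so at least 5 registers are needed.
5 registers suffice: register 1 → {b, g}; register 2 → {h, d}; register 3 → {i, f}; register 4 → {e}; register 5 → {n}. No two conflicting variables share a register.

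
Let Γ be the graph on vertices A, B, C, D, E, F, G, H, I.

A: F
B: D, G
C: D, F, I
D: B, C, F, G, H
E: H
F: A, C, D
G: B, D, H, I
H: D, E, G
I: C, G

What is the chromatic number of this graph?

C, D, F are mutually adjacent, so at least 3 colors are needed.
3 colors suffice: A=1, B=3, C=2, D=1, E=1, F=3, G=2, H=3, I=1. Every edge joins two different colors.

3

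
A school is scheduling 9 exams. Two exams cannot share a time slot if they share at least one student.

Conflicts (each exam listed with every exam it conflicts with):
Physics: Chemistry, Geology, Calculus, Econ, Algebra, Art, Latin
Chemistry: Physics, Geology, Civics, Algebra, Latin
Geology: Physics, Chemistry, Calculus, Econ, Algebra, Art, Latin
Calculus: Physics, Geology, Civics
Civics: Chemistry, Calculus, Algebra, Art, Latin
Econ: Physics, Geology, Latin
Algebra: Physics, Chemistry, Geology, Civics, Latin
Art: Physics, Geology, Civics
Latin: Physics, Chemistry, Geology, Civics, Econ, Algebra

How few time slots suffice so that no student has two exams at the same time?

5

Physics, Chemistry, Geology, Algebra, Latin all conflict with each other, so at least 5 time slots are needed.
5 time slots suffice: time slot 1 → {Physics, Civics}; time slot 2 → {Geology}; time slot 3 → {Calculus, Art, Latin}; time slot 4 → {Chemistry, Econ}; time slot 5 → {Algebra}. Every pair that conflicts lands in different time slots.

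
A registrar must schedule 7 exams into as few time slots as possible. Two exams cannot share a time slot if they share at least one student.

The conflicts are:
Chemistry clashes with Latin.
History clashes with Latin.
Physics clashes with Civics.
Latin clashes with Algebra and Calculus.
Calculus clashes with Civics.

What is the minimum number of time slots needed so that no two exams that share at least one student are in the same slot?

Chemistry and Latin conflict, so at least 2 time slots are needed.
2 time slots suffice: Chemistry=2, History=2, Physics=2, Latin=1, Algebra=2, Calculus=2, Civics=1. No two conflicting exams share a time slot.

2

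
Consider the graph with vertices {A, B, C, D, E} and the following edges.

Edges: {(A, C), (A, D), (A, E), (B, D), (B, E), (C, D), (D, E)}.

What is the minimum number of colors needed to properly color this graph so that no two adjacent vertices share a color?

3

B, D, E are pairwise adjacent, so at least 3 colors are needed.
3 colors suffice: color red → {D}; color blue → {A, B}; color green → {C, E}. No two adjacent vertices share a color.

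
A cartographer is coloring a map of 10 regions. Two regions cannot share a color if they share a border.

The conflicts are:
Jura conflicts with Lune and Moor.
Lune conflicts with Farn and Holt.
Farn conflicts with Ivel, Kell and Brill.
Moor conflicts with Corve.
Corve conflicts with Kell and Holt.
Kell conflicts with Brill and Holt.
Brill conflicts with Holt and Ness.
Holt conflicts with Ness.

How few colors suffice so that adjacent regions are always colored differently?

Farn, Kell, Brill are mutually in conflict, so at least 3 colors are needed.
A valid assignment using 3 colors: Jura=1, Lune=2, Farn=1, Moor=2, Corve=3, Ivel=2, Kell=2, Brill=3, Holt=1, Ness=2. No two conflicting regions share a color.

3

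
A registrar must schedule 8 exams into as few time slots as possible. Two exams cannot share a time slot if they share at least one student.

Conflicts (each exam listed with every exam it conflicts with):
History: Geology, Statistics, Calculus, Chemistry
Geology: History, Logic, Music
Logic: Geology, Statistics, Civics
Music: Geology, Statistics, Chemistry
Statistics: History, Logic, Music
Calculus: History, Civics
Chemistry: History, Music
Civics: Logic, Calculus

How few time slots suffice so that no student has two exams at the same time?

3

The cycle Logic-Geology-History-Calculus-Civics-Logic has odd length 5, so it cannot be 2-colored; at least 3 time slots are needed.
3 time slots suffice: time slot 1 → {History, Logic, Music}; time slot 2 → {Geology, Statistics, Chemistry, Civics}; time slot 3 → {Calculus}. Every pair that conflicts lands in different time slots.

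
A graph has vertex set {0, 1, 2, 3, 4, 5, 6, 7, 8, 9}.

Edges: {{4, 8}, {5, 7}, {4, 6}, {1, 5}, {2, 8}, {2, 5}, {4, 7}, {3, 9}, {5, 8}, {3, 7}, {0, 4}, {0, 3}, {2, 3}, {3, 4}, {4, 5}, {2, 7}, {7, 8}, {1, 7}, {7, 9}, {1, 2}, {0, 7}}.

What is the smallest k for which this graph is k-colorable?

4

0, 3, 4, 7 are mutually adjacent (a clique of size 4), so at least 4 colors are needed.
4 colors suffice: color red → {6, 7}; color blue → {2, 4, 9}; color green → {3, 5}; color yellow → {0, 1, 8}. Every edge joins two different colors.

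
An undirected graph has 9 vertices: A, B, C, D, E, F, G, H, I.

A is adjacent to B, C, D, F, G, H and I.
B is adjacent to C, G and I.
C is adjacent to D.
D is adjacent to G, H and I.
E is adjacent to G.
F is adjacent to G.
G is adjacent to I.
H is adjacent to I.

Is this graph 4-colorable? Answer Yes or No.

The chromatic number is 4. A, B, G, I are pairwise adjacent (a clique of size 4), so at least 4 colors are needed.
4 colors suffice: color 1 → {A, E}; color 2 → {C, G, H}; color 3 → {B, D, F}; color 4 → {I}.
That is already a proper 4-coloring.

Yes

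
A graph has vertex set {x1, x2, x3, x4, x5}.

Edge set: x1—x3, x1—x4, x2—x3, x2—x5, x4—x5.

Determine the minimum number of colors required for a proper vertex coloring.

The cycle x3-x1-x4-x5-x2-x3 has odd length 5, so it cannot be 2-colored; at least 3 colors are needed.
3 colors suffice: x1=2, x2=1, x3=3, x4=1, x5=2. No two adjacent vertices share a color.

3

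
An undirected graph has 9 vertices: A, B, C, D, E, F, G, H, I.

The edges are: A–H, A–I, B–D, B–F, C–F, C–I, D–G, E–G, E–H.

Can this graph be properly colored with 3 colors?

The chromatic number is 3. The cycle G-E-H-A-I-C-F-B-D-G has odd length 9, so it cannot be 2-colored; at least 3 colors are needed.
One proper 3-coloring: A=2, B=1, C=2, D=3, E=1, F=3, G=2, H=3, I=1.
That is already a proper 3-coloring.

Yes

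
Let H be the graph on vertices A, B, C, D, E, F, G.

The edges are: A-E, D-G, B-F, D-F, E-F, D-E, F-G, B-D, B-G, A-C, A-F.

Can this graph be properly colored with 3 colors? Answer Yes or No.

No

B, D, F, G are pairwise adjacent (a clique of size 4), so at least 4 colors are needed.
So 3 colors are not enough.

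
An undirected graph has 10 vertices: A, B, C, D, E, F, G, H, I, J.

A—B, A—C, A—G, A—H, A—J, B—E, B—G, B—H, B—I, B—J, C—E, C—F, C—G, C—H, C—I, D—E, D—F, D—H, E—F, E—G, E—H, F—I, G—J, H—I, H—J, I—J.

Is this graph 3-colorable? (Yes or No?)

No

A, B, H, J are mutually adjacent (a clique of size 4), so at least 4 colors are needed.
So 3 colors are not enough.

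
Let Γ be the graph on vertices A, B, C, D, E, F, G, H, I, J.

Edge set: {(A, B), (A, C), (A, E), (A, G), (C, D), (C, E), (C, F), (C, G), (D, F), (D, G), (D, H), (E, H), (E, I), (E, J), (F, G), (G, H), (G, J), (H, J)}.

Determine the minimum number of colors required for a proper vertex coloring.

C, D, F, G are mutually adjacent (a clique of size 4), so at least 4 colors are needed.
One proper 4-coloring: A=3, B=1, C=2, D=3, E=1, F=4, G=1, H=2, I=2, J=3. Each edge has distinct colors on its endpoints.

4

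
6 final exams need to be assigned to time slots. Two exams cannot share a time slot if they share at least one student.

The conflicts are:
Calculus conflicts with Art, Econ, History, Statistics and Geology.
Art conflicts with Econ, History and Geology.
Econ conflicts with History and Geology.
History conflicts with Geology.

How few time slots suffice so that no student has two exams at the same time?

5

Calculus, Art, Econ, History, Geology pairwise conflict, so at least 5 time slots are needed.
5 time slots suffice: time slot 1 → {Calculus}; time slot 2 → {Econ, Statistics}; time slot 3 → {Geology}; time slot 4 → {History}; time slot 5 → {Art}. Each listed conflict is separated.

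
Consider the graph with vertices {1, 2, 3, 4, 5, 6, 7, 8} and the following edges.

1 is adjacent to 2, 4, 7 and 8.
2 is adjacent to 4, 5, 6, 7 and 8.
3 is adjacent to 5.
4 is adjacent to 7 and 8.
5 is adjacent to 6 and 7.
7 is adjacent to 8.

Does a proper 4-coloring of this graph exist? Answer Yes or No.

1, 2, 4, 7, 8 are mutually adjacent (a clique of size 5), so at least 5 colors are needed.
So 4 colors are not enough.

No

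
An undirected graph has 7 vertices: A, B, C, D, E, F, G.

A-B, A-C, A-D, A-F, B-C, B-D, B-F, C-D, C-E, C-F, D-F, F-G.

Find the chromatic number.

A, B, C, D, F form a clique, so at least 5 colors are needed.
A valid assignment using 5 colors: A=green, B=purple, C=red, D=yellow, E=blue, F=blue, G=red. Each edge has distinct colors on its endpoints.

5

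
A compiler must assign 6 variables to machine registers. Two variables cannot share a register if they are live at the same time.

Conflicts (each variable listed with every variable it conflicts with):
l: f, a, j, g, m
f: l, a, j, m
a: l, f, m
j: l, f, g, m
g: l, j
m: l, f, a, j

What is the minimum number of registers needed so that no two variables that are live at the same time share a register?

4

l, f, j, m are mutually in conflict, so at least 4 registers are needed.
A valid assignment using 4 registers: l=1, f=4, a=3, j=3, g=2, m=2. No two conflicting variables share a register.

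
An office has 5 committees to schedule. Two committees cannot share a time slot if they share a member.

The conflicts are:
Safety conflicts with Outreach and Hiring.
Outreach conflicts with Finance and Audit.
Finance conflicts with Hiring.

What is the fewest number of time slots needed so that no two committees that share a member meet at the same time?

Finance and Hiring conflict, so at least 2 time slots are needed.
2 time slots suffice: time slot 1 → {Outreach, Hiring}; time slot 2 → {Safety, Finance, Audit}. No two conflicting committees share a time slot.

2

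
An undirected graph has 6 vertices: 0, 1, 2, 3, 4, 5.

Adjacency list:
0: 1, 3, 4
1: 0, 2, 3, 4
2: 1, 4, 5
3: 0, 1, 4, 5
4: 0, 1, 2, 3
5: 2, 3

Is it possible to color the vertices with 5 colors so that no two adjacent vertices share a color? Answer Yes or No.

Yes

The chromatic number is 4. 0, 1, 3, 4 are mutually adjacent (a clique of size 4), so at least 4 colors are needed.
4 colors suffice: color red → {4, 5}; color blue → {1}; color green → {2, 3}; color yellow → {0}.
Since 5 ≥ 4, a proper 5-coloring certainly exists.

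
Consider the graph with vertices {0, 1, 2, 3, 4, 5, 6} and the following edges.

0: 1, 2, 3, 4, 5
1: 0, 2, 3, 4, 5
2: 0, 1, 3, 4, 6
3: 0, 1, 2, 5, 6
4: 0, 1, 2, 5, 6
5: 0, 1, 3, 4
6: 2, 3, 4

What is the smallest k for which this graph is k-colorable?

4

0, 1, 2, 3 are pairwise adjacent (a clique of size 4), so at least 4 colors are needed.
4 colors suffice: color red → {2, 5}; color blue → {1, 6}; color green → {3, 4}; color yellow → {0}. Every edge joins two different colors.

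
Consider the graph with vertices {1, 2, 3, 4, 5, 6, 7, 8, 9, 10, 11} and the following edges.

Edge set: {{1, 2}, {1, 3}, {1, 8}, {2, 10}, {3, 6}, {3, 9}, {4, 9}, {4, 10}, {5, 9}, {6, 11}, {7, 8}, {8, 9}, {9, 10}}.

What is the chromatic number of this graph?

3

4, 9, 10 form a triangle, so at least 3 colors are needed.
3 colors suffice: 1=red, 2=green, 3=blue, 4=green, 5=blue, 6=red, 7=red, 8=blue, 9=red, 10=blue, 11=blue. No two adjacent vertices share a color.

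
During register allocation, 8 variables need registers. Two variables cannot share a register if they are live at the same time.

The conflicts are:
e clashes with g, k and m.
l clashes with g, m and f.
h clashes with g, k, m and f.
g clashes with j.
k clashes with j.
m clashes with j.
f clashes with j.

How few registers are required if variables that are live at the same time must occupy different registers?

g and j conflict, so at least 2 registers are needed.
2 registers suffice: register 1 → {g, k, m, f}; register 2 → {e, l, h, j}. Every pair that conflicts lands in different registers.

2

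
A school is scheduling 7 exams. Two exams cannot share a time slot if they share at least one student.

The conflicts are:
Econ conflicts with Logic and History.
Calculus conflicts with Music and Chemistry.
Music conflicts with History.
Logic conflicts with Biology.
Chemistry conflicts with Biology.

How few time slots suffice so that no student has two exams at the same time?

The cycle Logic-Econ-History-Music-Calculus-Chemistry-Biology-Logic has odd length 7, so it cannot be 2-colored; at least 3 time slots are needed.
3 time slots suffice: Econ=1, Calculus=2, Music=1, Logic=2, History=2, Chemistry=1, Biology=3. Every pair that conflicts lands in different time slots.

3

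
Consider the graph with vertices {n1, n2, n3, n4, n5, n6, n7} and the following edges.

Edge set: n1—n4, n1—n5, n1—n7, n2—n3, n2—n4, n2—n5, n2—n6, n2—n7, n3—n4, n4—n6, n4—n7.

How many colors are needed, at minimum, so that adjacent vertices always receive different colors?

3

n2, n4, n6 form a triangle, so at least 3 colors are needed.
A valid assignment using 3 colors: n1=B, n2=B, n3=G, n4=R, n5=R, n6=G, n7=G. No two adjacent vertices share a color.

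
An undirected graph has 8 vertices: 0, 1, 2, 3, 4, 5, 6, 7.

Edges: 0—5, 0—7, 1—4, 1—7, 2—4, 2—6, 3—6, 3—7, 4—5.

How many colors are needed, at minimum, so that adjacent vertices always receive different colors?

3

The cycle 5-4-1-7-0-5 has odd length 5, so it cannot be 2-colored; at least 3 colors are needed.
3 colors suffice: color red → {4, 6, 7}; color blue → {1, 2, 3, 5}; color green → {0}. No two adjacent vertices share a color.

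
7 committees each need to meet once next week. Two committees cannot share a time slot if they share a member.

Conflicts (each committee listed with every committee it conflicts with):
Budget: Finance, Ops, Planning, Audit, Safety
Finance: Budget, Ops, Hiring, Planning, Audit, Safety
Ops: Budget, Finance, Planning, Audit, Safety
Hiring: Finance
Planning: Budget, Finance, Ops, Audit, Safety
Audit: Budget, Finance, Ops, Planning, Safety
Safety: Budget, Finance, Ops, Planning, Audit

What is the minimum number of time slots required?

6

Budget, Finance, Ops, Planning, Audit, Safety all conflict with each other, so at least 6 time slots are needed.
6 time slots suffice: time slot 1 → {Finance}; time slot 2 → {Ops, Hiring}; time slot 3 → {Budget}; time slot 4 → {Planning}; time slot 5 → {Safety}; time slot 6 → {Audit}. Each listed conflict is separated.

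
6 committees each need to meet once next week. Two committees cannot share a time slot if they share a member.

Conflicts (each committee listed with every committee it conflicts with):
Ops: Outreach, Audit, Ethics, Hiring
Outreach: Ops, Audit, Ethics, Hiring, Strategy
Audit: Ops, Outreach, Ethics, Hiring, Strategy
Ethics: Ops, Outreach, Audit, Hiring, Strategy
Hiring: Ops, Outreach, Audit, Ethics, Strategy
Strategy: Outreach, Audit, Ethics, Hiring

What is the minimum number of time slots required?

Ops, Outreach, Audit, Ethics, Hiring all conflict with each other, so at least 5 time slots are needed.
5 time slots suffice: time slot 1 → {Audit}; time slot 2 → {Hiring}; time slot 3 → {Ethics}; time slot 4 → {Outreach}; time slot 5 → {Ops, Strategy}. No two conflicting committees share a time slot.

5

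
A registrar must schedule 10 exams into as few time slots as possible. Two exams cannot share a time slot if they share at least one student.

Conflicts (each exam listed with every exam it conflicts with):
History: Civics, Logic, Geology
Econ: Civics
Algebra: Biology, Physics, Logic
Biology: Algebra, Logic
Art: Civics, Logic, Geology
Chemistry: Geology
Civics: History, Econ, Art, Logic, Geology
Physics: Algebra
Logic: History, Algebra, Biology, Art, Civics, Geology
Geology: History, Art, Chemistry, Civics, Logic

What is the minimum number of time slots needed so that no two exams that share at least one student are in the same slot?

4

Art, Civics, Logic, Geology are mutually in conflict, so at least 4 time slots are needed.
4 time slots suffice: History=4, Econ=1, Algebra=2, Biology=3, Art=4, Chemistry=1, Civics=2, Physics=1, Logic=1, Geology=3. No two conflicting exams share a time slot.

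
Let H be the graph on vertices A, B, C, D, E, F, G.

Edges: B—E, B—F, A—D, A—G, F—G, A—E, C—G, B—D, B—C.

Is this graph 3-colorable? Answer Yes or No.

The chromatic number is 3. The cycle F-G-A-D-B-F has odd length 5, so it cannot be 2-colored; at least 3 colors are needed.
One proper 3-coloring: A=1, B=1, C=3, D=2, E=2, F=3, G=2.
That is already a proper 3-coloring.

Yes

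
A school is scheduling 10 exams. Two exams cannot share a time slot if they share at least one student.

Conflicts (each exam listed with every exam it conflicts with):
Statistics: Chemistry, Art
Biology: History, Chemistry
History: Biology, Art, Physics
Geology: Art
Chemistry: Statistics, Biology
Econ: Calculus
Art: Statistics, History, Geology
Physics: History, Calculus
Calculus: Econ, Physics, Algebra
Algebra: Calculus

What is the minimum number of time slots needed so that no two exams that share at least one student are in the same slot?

The cycle History-Art-Statistics-Chemistry-Biology-History has odd length 5, so it cannot be 2-colored; at least 3 time slots are needed.
3 time slots suffice: time slot 1 → {Chemistry, Art, Calculus}; time slot 2 → {Statistics, History, Geology, Econ, Algebra}; time slot 3 → {Biology, Physics}. No two conflicting exams share a time slot.

3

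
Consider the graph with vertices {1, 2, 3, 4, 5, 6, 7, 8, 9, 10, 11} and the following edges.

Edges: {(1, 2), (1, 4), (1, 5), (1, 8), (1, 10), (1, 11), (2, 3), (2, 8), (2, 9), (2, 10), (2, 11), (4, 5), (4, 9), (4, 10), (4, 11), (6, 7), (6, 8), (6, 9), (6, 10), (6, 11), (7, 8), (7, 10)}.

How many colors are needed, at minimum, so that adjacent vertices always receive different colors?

1, 4, 10 are mutually adjacent, so at least 3 colors are needed.
A valid assignment using 3 colors: 1=red, 2=blue, 3=red, 4=blue, 5=green, 6=red, 7=blue, 8=green, 9=green, 10=green, 11=green. Each edge has distinct colors on its endpoints.

3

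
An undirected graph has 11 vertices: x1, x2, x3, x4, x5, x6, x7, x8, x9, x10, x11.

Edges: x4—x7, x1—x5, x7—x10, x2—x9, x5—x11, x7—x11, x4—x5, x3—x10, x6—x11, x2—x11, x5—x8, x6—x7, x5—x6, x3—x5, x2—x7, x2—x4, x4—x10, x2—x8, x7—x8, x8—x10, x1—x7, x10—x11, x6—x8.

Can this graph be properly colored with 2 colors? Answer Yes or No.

No

x6, x7, x11 form a triangle, so at least 3 colors are needed.
So 2 colors are not enough.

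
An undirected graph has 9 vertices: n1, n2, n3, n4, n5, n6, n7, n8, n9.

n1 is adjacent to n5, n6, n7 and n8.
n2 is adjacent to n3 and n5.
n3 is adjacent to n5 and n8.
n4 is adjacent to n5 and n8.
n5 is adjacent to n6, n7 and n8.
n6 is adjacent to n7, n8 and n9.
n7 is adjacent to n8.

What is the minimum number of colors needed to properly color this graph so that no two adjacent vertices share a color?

n1, n5, n6, n7, n8 form a clique, so at least 5 colors are needed.
5 colors suffice: color 1 → {n5, n9}; color 2 → {n2, n8}; color 3 → {n3, n4, n6}; color 4 → {n7}; color 5 → {n1}. No two adjacent vertices share a color.

5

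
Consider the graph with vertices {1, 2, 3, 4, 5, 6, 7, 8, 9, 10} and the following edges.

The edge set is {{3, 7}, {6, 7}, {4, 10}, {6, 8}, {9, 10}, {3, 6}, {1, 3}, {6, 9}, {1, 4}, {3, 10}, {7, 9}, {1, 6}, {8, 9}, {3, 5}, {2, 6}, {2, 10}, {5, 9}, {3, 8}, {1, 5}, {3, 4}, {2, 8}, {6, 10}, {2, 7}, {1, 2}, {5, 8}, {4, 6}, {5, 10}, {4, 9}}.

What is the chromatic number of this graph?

3, 4, 6, 10 are pairwise adjacent (a clique of size 4), so at least 4 colors are needed.
4 colors suffice: color a → {5, 6}; color b → {2, 3, 9}; color c → {1, 7, 8, 10}; color d → {4}. Every edge joins two different colors.

4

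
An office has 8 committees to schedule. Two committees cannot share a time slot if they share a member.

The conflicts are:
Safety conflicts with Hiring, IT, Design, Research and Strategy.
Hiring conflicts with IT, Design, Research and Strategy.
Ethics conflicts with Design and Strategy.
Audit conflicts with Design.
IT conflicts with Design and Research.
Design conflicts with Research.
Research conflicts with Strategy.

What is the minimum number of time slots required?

Safety, Hiring, IT, Design, Research pairwise conflict, so at least 5 time slots are needed.
5 time slots suffice: time slot 1 → {Design, Strategy}; time slot 2 → {Hiring, Ethics, Audit}; time slot 3 → {Safety}; time slot 4 → {Research}; time slot 5 → {IT}. Each listed conflict is separated.

5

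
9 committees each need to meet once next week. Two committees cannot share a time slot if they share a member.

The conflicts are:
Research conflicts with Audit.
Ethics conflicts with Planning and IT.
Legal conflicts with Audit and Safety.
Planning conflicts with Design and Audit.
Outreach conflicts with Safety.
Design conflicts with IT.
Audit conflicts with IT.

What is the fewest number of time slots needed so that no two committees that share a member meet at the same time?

2

Design and IT conflict, so at least 2 time slots are needed.
2 time slots suffice: time slot 1 → {Ethics, Design, Audit, Safety}; time slot 2 → {Research, Legal, Planning, Outreach, IT}. Each listed conflict is separated.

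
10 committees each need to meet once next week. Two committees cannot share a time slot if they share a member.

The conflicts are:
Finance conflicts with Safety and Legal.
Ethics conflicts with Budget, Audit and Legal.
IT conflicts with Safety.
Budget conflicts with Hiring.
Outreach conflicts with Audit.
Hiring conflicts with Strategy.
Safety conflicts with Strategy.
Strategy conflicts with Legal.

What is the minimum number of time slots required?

3

The cycle Legal-Strategy-Hiring-Budget-Ethics-Legal has odd length 5, so it cannot be 2-colored; at least 3 time slots are needed.
3 time slots suffice: time slot 1 → {Hiring, Audit, Safety, Legal}; time slot 2 → {Finance, Ethics, IT, Outreach, Strategy}; time slot 3 → {Budget}. No two conflicting committees share a time slot.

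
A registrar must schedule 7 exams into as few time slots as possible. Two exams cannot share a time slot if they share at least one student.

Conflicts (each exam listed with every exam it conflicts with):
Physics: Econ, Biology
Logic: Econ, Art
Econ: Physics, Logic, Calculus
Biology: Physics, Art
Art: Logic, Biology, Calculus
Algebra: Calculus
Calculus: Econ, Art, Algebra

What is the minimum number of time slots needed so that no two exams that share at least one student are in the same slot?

3

The cycle Econ-Physics-Biology-Art-Logic-Econ has odd length 5, so it cannot be 2-colored; at least 3 time slots are needed.
3 time slots suffice: time slot 1 → {Econ, Art, Algebra}; time slot 2 → {Logic, Biology, Calculus}; time slot 3 → {Physics}. Each listed conflict is separated.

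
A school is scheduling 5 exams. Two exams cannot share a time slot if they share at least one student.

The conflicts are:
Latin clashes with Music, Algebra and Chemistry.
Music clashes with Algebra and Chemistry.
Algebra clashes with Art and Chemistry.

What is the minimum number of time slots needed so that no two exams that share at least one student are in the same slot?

Latin, Music, Algebra, Chemistry all conflict with each other, so at least 4 time slots are needed.
4 time slots suffice: time slot 1 → {Algebra}; time slot 2 → {Art, Chemistry}; time slot 3 → {Music}; time slot 4 → {Latin}. Every pair that conflicts lands in different time slots.

4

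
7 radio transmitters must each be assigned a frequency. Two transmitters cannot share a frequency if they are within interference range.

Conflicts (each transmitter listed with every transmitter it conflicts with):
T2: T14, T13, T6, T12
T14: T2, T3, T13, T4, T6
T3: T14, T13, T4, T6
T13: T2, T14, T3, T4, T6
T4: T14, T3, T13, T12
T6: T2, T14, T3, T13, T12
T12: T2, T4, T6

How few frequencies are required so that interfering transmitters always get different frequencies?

4

T2, T14, T13, T6 pairwise conflict, so at least 4 frequencies are needed.
4 frequencies suffice: frequency 1 → {T13, T12}; frequency 2 → {T14}; frequency 3 → {T4, T6}; frequency 4 → {T2, T3}. Each listed conflict is separated.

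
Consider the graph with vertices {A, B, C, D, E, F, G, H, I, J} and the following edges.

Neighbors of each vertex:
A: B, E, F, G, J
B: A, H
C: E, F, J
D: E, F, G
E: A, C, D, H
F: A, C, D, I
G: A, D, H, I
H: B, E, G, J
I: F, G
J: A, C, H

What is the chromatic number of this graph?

B and H are adjacent, so at least 2 colors are needed.
2 colors suffice: A=red, B=blue, C=red, D=red, E=blue, F=blue, G=blue, H=red, I=red, J=blue. Each edge has distinct colors on its endpoints.

2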